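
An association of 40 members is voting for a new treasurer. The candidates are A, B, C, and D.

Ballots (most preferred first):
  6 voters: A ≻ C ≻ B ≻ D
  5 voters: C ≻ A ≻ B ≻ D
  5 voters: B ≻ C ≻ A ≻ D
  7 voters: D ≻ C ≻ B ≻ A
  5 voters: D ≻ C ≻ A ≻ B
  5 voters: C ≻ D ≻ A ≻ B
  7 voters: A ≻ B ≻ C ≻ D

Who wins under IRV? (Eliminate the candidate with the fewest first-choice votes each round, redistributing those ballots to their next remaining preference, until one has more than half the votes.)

C

Round 1: A 13, B 5, C 10, D 12. B eliminated.
Round 2: A 13, C 15, D 12. D eliminated.
Round 3: A 13, C 27. C has a majority (≥21).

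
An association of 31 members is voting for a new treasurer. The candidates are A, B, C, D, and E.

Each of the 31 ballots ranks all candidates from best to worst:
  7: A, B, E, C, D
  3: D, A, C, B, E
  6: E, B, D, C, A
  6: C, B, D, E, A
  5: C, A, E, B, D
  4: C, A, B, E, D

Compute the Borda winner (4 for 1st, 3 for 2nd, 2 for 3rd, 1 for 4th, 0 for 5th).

A: 7×4 + 3×3 + 6×0 + 6×0 + 5×3 + 4×3 = 64
B: 7×3 + 3×1 + 6×3 + 6×3 + 5×1 + 4×2 = 73
C: 7×1 + 3×2 + 6×1 + 6×4 + 5×4 + 4×4 = 79
D: 7×0 + 3×4 + 6×2 + 6×2 + 5×0 + 4×0 = 36
E: 7×2 + 3×0 + 6×4 + 6×1 + 5×2 + 4×1 = 58

C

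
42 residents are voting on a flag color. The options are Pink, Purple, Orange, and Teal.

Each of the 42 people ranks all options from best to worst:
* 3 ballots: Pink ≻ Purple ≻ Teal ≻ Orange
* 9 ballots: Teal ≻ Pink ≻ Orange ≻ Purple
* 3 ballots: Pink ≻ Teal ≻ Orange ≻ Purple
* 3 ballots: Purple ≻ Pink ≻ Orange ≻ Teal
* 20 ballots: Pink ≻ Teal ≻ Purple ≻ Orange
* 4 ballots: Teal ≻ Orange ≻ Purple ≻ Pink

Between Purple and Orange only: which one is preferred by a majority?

Purple

Purple is ranked above Orange on 26 ballots; Orange above Purple on 16.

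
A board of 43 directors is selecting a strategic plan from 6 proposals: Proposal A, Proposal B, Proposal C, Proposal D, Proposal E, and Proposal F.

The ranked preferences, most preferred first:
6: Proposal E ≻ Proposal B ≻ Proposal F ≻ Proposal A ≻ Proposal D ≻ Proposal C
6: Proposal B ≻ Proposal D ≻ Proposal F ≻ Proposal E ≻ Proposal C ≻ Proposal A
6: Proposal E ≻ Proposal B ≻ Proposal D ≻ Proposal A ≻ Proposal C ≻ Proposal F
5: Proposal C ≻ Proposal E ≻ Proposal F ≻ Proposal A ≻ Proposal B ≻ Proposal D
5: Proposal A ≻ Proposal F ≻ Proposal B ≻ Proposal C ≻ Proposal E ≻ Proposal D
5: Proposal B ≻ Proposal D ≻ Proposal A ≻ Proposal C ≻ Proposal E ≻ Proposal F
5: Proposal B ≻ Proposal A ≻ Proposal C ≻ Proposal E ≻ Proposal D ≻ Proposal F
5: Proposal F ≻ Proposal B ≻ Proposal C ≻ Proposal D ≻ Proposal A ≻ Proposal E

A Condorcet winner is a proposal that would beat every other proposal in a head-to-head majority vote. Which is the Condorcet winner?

Proposal B vs Proposal A: 33–10
Proposal B vs Proposal C: 38–5
Proposal B vs Proposal D: 43–0
Proposal B vs Proposal E: 26–17
Proposal B vs Proposal F: 28–15
Proposal B beats every other proposal.

Proposal B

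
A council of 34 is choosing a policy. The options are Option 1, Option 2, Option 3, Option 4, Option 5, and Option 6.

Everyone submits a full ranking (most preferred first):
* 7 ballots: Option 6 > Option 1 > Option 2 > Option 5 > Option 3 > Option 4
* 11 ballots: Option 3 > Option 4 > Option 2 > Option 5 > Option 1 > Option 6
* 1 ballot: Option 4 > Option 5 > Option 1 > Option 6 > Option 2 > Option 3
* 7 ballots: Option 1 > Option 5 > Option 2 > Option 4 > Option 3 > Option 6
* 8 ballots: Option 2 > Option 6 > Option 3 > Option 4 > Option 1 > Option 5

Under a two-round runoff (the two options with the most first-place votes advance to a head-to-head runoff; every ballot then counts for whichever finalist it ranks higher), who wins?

Round 1 first-place votes: Option 1 7, Option 2 8, Option 3 11, Option 4 1, Option 5 0, Option 6 7. Option 3 and Option 2 advance.
Runoff: Option 3 is ranked above Option 2 on 11 ballots, Option 2 above Option 3 on 23.

Option 2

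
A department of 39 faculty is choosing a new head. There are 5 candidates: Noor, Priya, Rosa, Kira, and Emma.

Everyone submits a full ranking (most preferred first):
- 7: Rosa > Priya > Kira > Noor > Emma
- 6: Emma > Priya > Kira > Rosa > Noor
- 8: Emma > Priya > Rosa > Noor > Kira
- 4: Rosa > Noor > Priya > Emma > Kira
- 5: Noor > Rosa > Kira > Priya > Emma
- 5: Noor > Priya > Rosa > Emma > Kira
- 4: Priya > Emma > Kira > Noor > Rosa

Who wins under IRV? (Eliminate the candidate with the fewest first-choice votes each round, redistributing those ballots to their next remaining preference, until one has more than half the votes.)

Round 1: Noor 10, Priya 4, Rosa 11, Kira 0, Emma 14. Kira eliminated.
Round 2: Noor 10, Priya 4, Rosa 11, Emma 14. Priya eliminated.
Round 3: Noor 10, Rosa 11, Emma 18. Noor eliminated.
Round 4: Rosa 21, Emma 18. Rosa has a majority (≥20).

Rosa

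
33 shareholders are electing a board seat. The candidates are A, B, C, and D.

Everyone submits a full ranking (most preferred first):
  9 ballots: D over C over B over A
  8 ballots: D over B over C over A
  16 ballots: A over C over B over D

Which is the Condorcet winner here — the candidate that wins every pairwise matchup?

D vs A: 17–16
D vs B: 17–16
D vs C: 17–16
D beats every other candidate.

D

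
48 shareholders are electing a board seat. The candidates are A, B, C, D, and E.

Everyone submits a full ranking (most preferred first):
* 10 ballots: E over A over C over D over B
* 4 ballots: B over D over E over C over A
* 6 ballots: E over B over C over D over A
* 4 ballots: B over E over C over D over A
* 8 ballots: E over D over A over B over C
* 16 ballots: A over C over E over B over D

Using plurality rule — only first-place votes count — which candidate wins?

First-place votes: A 16, B 8, C 0, D 0, E 24.

E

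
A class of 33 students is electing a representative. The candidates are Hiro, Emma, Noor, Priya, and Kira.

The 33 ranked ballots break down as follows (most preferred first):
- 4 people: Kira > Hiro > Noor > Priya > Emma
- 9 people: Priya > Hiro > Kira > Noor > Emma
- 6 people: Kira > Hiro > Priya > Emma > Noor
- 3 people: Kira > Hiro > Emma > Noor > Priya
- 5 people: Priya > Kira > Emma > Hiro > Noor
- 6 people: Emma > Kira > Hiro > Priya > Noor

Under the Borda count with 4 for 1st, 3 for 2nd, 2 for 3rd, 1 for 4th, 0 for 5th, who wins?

Kira

Hiro: 4×3 + 9×3 + 6×3 + 3×3 + 5×1 + 6×2 = 83
Emma: 4×0 + 9×0 + 6×1 + 3×2 + 5×2 + 6×4 = 46
Noor: 4×2 + 9×1 + 6×0 + 3×1 + 5×0 + 6×0 = 20
Priya: 4×1 + 9×4 + 6×2 + 3×0 + 5×4 + 6×1 = 78
Kira: 4×4 + 9×2 + 6×4 + 3×4 + 5×3 + 6×3 = 103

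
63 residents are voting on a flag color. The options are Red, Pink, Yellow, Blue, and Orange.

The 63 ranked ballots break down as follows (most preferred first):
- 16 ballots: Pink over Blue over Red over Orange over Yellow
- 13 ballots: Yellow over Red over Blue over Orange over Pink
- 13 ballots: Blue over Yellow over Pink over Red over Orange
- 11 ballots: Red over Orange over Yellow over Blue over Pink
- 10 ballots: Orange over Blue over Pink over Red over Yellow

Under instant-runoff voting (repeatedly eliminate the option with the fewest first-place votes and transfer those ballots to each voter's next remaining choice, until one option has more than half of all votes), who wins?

Blue

Round 1: Red 11, Pink 16, Yellow 13, Blue 13, Orange 10. Orange eliminated.
Round 2: Red 11, Pink 16, Yellow 13, Blue 23. Red eliminated.
Round 3: Pink 16, Yellow 24, Blue 23. Pink eliminated.
Round 4: Yellow 24, Blue 39. Blue has a majority (≥32).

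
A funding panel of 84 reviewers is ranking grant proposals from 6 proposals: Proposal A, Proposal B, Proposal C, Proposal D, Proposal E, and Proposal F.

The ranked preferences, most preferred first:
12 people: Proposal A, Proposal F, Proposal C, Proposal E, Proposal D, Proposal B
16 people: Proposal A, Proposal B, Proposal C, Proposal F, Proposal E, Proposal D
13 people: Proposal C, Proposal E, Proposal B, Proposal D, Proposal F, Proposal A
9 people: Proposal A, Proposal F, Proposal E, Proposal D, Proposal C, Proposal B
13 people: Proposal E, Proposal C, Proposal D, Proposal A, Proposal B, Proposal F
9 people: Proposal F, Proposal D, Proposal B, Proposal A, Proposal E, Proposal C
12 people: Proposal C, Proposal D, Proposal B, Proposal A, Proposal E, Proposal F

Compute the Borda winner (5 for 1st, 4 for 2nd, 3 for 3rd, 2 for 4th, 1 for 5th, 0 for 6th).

Proposal C

Proposal A: 12×5 + 16×5 + 13×0 + 9×5 + 13×2 + 9×2 + 12×2 = 253
Proposal B: 12×0 + 16×4 + 13×3 + 9×0 + 13×1 + 9×3 + 12×3 = 179
Proposal C: 12×3 + 16×3 + 13×5 + 9×1 + 13×4 + 9×0 + 12×5 = 270
Proposal D: 12×1 + 16×0 + 13×2 + 9×2 + 13×3 + 9×4 + 12×4 = 179
Proposal E: 12×2 + 16×1 + 13×4 + 9×3 + 13×5 + 9×1 + 12×1 = 205
Proposal F: 12×4 + 16×2 + 13×1 + 9×4 + 13×0 + 9×5 + 12×0 = 174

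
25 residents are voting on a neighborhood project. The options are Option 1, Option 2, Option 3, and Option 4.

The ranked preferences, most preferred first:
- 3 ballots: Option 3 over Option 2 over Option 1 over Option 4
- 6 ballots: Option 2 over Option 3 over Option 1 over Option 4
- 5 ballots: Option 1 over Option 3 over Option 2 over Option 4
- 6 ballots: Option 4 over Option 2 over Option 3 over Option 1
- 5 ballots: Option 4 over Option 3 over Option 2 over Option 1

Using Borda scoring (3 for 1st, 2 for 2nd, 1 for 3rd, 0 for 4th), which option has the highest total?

Option 3

Option 1: 3×1 + 6×1 + 5×3 + 6×0 + 5×0 = 24
Option 2: 3×2 + 6×3 + 5×1 + 6×2 + 5×1 = 46
Option 3: 3×3 + 6×2 + 5×2 + 6×1 + 5×2 = 47
Option 4: 3×0 + 6×0 + 5×0 + 6×3 + 5×3 = 33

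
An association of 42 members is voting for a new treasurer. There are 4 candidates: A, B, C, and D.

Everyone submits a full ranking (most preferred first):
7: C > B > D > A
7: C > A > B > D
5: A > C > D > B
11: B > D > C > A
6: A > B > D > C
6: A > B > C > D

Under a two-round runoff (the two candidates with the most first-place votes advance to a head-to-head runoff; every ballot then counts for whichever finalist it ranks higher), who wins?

C

Round 1 first-place votes: A 17, B 11, C 14, D 0. A and C advance.
Runoff: A is ranked above C on 17 ballots, C above A on 25.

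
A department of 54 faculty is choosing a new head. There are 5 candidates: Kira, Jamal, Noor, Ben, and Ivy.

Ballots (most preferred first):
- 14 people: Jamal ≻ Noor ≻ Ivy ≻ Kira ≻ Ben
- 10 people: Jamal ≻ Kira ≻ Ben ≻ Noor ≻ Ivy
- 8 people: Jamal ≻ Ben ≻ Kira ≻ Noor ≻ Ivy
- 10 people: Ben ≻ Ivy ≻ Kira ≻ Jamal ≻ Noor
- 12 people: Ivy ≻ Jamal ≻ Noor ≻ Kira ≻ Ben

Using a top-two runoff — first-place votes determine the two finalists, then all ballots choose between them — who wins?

Jamal

Round 1 first-place votes: Kira 0, Jamal 32, Noor 0, Ben 10, Ivy 12. Jamal and Ivy advance.
Runoff: Jamal is ranked above Ivy on 32 ballots, Ivy above Jamal on 22.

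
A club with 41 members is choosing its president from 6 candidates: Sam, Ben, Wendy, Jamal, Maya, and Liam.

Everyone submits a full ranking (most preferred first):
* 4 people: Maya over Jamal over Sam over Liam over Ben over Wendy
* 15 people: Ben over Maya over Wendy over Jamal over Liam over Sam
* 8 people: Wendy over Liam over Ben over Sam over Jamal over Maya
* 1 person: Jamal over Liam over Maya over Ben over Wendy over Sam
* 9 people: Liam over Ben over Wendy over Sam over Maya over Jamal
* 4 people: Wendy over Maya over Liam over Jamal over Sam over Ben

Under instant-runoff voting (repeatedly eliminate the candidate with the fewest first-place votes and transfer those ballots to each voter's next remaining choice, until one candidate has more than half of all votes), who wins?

Liam

Round 1: Sam 0, Ben 15, Wendy 12, Jamal 1, Maya 4, Liam 9. Sam eliminated.
Round 2: Ben 15, Wendy 12, Jamal 1, Maya 4, Liam 9. Jamal eliminated.
Round 3: Ben 15, Wendy 12, Maya 4, Liam 10. Maya eliminated.
Round 4: Ben 15, Wendy 12, Liam 14. Wendy eliminated.
Round 5: Ben 15, Liam 26. Liam has a majority (≥21).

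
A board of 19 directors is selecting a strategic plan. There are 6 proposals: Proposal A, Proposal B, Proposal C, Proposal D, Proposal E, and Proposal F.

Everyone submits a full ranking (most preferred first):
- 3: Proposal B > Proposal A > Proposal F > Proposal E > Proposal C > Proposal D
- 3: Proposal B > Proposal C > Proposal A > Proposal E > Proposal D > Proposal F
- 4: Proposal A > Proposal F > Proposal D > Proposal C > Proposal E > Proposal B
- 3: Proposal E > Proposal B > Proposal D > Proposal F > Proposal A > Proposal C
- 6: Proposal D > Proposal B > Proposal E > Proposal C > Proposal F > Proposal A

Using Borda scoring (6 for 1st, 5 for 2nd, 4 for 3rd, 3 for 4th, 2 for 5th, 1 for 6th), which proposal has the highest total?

Proposal A: 3×5 + 3×4 + 4×6 + 3×2 + 6×1 = 63
Proposal B: 3×6 + 3×6 + 4×1 + 3×5 + 6×5 = 85
Proposal C: 3×2 + 3×5 + 4×3 + 3×1 + 6×3 = 54
Proposal D: 3×1 + 3×2 + 4×4 + 3×4 + 6×6 = 73
Proposal E: 3×3 + 3×3 + 4×2 + 3×6 + 6×4 = 68
Proposal F: 3×4 + 3×1 + 4×5 + 3×3 + 6×2 = 56

Proposal B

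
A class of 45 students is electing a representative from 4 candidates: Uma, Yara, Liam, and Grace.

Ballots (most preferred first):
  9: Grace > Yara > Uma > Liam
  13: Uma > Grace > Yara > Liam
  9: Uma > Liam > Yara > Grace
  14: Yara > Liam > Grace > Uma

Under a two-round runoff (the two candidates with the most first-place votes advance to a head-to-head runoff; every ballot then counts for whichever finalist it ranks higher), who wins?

Yara

Round 1 first-place votes: Uma 22, Yara 14, Liam 0, Grace 9. Uma and Yara advance.
Runoff: Uma is ranked above Yara on 22 ballots, Yara above Uma on 23.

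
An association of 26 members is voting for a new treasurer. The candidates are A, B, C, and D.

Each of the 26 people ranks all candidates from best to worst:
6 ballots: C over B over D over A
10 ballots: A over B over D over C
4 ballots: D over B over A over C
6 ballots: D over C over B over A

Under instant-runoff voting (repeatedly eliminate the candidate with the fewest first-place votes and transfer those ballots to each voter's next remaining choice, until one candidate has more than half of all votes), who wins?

D

Round 1: A 10, B 0, C 6, D 10. B eliminated.
Round 2: A 10, C 6, D 10. C eliminated.
Round 3: A 10, D 16. D has a majority (≥14).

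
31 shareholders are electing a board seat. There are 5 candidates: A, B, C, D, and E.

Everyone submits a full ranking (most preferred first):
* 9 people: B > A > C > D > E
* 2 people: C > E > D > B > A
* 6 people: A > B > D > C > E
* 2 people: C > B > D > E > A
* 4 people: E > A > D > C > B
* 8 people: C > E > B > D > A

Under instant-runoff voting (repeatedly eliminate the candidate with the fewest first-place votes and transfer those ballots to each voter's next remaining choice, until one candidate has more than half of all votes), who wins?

A

Round 1: A 6, B 9, C 12, D 0, E 4. D eliminated.
Round 2: A 6, B 9, C 12, E 4. E eliminated.
Round 3: A 10, B 9, C 12. B eliminated.
Round 4: A 19, C 12. A has a majority (≥16).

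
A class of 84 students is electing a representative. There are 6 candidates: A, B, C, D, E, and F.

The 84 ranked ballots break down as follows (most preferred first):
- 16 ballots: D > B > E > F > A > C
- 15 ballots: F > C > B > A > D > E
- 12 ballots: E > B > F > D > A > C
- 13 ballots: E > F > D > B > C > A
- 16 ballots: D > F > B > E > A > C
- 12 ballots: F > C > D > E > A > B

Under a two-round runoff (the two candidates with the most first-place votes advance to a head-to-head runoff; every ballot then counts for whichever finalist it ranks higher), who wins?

F

Round 1 first-place votes: A 0, B 0, C 0, D 32, E 25, F 27. D and F advance.
Runoff: D is ranked above F on 32 ballots, F above D on 52.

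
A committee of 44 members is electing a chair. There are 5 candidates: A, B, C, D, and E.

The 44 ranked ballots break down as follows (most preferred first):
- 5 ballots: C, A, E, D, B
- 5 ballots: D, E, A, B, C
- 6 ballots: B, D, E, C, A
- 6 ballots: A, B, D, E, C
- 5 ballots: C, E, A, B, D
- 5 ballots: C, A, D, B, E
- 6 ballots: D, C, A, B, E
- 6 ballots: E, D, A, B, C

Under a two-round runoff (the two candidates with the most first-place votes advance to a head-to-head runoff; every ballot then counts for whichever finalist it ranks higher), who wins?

D

Round 1 first-place votes: A 6, B 6, C 15, D 11, E 6. C and D advance.
Runoff: C is ranked above D on 15 ballots, D above C on 29.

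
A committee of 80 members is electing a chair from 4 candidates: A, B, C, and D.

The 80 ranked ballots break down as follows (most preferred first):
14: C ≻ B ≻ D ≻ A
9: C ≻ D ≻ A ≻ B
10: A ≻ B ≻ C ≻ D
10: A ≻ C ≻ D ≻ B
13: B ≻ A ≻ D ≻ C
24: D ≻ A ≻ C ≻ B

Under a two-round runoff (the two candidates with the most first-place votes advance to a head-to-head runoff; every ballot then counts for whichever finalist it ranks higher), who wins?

C

Round 1 first-place votes: A 20, B 13, C 23, D 24. D and C advance.
Runoff: D is ranked above C on 37 ballots, C above D on 43.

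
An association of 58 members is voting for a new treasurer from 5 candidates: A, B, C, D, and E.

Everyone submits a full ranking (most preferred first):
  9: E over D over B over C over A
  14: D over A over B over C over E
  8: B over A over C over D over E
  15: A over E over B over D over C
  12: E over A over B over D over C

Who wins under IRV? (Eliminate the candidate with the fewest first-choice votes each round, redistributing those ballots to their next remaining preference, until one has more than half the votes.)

A

Round 1: A 15, B 8, C 0, D 14, E 21. C eliminated.
Round 2: A 15, B 8, D 14, E 21. B eliminated.
Round 3: A 23, D 14, E 21. D eliminated.
Round 4: A 37, E 21. A has a majority (≥30).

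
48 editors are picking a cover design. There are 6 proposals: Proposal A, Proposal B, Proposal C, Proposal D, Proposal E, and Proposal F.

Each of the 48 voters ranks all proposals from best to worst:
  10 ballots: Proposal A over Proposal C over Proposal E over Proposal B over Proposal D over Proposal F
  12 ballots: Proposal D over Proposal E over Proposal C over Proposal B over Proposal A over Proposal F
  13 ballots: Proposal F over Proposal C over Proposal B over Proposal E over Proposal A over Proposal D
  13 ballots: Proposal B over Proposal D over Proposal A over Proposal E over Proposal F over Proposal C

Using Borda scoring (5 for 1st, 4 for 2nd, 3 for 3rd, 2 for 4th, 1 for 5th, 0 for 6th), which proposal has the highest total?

Proposal B

Proposal A: 10×5 + 12×1 + 13×1 + 13×3 = 114
Proposal B: 10×2 + 12×2 + 13×3 + 13×5 = 148
Proposal C: 10×4 + 12×3 + 13×4 + 13×0 = 128
Proposal D: 10×1 + 12×5 + 13×0 + 13×4 = 122
Proposal E: 10×3 + 12×4 + 13×2 + 13×2 = 130
Proposal F: 10×0 + 12×0 + 13×5 + 13×1 = 78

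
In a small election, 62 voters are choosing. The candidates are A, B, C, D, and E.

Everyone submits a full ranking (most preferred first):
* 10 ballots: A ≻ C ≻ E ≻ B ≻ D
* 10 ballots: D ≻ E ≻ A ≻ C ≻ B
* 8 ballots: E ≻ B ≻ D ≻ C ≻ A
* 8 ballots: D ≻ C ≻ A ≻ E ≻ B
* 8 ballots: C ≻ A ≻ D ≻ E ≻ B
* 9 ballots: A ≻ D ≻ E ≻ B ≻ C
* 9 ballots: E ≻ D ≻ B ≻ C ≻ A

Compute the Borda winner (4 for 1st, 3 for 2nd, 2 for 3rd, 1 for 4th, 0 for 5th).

A: 10×4 + 10×2 + 8×0 + 8×2 + 8×3 + 9×4 + 9×0 = 136
B: 10×1 + 10×0 + 8×3 + 8×0 + 8×0 + 9×1 + 9×2 = 61
C: 10×3 + 10×1 + 8×1 + 8×3 + 8×4 + 9×0 + 9×1 = 113
D: 10×0 + 10×4 + 8×2 + 8×4 + 8×2 + 9×3 + 9×3 = 158
E: 10×2 + 10×3 + 8×4 + 8×1 + 8×1 + 9×2 + 9×4 = 152

D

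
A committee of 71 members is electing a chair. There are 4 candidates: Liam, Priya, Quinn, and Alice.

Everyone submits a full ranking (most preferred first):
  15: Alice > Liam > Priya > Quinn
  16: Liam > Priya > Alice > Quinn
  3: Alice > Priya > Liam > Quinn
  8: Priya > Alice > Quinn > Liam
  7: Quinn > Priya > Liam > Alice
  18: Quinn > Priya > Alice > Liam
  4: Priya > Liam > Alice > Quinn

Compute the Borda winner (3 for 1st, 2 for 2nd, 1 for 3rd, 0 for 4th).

Priya

Liam: 15×2 + 16×3 + 3×1 + 8×0 + 7×1 + 18×0 + 4×2 = 96
Priya: 15×1 + 16×2 + 3×2 + 8×3 + 7×2 + 18×2 + 4×3 = 139
Quinn: 15×0 + 16×0 + 3×0 + 8×1 + 7×3 + 18×3 + 4×0 = 83
Alice: 15×3 + 16×1 + 3×3 + 8×2 + 7×0 + 18×1 + 4×1 = 108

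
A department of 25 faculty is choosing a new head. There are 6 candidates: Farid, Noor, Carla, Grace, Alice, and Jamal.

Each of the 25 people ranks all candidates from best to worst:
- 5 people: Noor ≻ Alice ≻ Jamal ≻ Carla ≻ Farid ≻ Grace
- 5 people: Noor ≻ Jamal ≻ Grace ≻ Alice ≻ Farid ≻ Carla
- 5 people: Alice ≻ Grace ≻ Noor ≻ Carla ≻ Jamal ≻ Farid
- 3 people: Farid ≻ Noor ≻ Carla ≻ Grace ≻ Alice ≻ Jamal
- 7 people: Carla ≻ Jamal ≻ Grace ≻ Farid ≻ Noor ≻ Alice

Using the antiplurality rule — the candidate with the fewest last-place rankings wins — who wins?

Last-place votes: Farid 5, Noor 0, Carla 5, Grace 5, Alice 7, Jamal 3.

Noor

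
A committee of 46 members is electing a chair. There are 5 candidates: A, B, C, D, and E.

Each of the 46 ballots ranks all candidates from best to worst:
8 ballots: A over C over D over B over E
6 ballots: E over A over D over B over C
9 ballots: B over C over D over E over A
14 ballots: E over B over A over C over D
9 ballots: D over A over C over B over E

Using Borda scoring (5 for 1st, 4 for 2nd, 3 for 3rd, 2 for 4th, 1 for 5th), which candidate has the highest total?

A: 8×5 + 6×4 + 9×1 + 14×3 + 9×4 = 151
B: 8×2 + 6×2 + 9×5 + 14×4 + 9×2 = 147
C: 8×4 + 6×1 + 9×4 + 14×2 + 9×3 = 129
D: 8×3 + 6×3 + 9×3 + 14×1 + 9×5 = 128
E: 8×1 + 6×5 + 9×2 + 14×5 + 9×1 = 135

A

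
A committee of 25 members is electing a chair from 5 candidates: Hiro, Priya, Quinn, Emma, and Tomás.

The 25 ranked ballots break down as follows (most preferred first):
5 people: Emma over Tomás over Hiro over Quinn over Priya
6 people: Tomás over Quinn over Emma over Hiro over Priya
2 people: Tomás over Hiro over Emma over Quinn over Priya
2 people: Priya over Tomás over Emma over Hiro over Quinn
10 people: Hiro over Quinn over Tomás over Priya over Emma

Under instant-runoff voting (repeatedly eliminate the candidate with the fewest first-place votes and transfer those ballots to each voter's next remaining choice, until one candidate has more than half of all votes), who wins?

Tomás

Round 1: Hiro 10, Priya 2, Quinn 0, Emma 5, Tomás 8. Quinn eliminated.
Round 2: Hiro 10, Priya 2, Emma 5, Tomás 8. Priya eliminated.
Round 3: Hiro 10, Emma 5, Tomás 10. Emma eliminated.
Round 4: Hiro 10, Tomás 15. Tomás has a majority (≥13).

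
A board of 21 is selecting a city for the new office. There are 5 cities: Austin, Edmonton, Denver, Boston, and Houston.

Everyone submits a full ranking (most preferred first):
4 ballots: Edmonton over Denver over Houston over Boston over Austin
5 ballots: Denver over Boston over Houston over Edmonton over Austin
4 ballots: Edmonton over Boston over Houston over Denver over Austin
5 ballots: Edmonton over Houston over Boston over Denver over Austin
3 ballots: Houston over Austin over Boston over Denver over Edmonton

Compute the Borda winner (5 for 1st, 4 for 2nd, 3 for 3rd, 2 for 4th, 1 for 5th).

Edmonton

Austin: 4×1 + 5×1 + 4×1 + 5×1 + 3×4 = 30
Edmonton: 4×5 + 5×2 + 4×5 + 5×5 + 3×1 = 78
Denver: 4×4 + 5×5 + 4×2 + 5×2 + 3×2 = 65
Boston: 4×2 + 5×4 + 4×4 + 5×3 + 3×3 = 68
Houston: 4×3 + 5×3 + 4×3 + 5×4 + 3×5 = 74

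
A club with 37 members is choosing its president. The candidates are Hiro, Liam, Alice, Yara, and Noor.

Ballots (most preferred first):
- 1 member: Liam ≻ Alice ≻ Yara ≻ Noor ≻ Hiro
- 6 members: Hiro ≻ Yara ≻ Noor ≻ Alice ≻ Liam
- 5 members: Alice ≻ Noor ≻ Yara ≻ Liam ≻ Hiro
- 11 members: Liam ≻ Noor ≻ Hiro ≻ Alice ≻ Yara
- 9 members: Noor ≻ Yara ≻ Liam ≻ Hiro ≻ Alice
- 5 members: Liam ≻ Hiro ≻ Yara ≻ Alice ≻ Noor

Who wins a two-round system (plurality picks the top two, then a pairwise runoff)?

Noor

Round 1 first-place votes: Hiro 6, Liam 17, Alice 5, Yara 0, Noor 9. Liam and Noor advance.
Runoff: Liam is ranked above Noor on 17 ballots, Noor above Liam on 20.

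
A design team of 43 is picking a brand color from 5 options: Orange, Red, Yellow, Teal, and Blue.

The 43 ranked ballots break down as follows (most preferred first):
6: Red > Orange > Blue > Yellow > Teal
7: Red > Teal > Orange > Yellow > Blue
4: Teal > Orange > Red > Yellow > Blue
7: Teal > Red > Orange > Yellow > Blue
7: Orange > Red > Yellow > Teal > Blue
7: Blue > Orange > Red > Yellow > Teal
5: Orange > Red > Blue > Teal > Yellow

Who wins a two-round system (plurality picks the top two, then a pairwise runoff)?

Orange

Round 1 first-place votes: Orange 12, Red 13, Yellow 0, Teal 11, Blue 7. Red and Orange advance.
Runoff: Red is ranked above Orange on 20 ballots, Orange above Red on 23.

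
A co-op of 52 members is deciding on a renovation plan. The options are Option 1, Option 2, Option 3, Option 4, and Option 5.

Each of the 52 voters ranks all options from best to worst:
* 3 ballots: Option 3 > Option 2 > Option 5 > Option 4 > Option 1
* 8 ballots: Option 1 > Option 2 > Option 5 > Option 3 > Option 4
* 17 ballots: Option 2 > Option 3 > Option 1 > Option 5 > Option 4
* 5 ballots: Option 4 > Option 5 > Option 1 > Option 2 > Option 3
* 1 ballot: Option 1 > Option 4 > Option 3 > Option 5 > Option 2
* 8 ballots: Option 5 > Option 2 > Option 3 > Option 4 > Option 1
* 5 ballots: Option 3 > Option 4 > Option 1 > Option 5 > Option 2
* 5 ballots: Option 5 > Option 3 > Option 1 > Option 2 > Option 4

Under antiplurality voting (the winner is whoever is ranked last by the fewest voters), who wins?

Last-place votes: Option 1 11, Option 2 6, Option 3 5, Option 4 30, Option 5 0.

Option 5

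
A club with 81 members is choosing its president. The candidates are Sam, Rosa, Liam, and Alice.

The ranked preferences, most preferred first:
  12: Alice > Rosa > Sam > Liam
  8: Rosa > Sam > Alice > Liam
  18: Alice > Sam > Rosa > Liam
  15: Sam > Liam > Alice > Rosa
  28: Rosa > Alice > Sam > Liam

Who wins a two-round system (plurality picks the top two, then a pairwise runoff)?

Alice

Round 1 first-place votes: Sam 15, Rosa 36, Liam 0, Alice 30. Rosa and Alice advance.
Runoff: Rosa is ranked above Alice on 36 ballots, Alice above Rosa on 45.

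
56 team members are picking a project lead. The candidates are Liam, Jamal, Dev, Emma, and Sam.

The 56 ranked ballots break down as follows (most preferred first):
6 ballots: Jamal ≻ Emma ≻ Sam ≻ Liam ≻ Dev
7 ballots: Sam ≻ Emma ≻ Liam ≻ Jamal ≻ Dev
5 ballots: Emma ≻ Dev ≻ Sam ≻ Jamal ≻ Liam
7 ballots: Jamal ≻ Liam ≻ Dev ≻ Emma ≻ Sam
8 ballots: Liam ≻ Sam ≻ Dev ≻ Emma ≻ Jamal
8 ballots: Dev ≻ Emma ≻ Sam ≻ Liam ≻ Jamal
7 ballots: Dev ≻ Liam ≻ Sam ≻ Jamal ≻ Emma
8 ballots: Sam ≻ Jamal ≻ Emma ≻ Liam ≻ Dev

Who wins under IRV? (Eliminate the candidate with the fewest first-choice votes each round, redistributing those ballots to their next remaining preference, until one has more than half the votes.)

Sam

Round 1: Liam 8, Jamal 13, Dev 15, Emma 5, Sam 15. Emma eliminated.
Round 2: Liam 8, Jamal 13, Dev 20, Sam 15. Liam eliminated.
Round 3: Jamal 13, Dev 20, Sam 23. Jamal eliminated.
Round 4: Dev 27, Sam 29. Sam has a majority (≥29).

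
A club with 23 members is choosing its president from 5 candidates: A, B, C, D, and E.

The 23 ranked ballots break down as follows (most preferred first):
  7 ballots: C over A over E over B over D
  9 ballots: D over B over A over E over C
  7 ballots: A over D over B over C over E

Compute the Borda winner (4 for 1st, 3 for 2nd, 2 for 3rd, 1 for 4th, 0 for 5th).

A: 7×3 + 9×2 + 7×4 = 67
B: 7×1 + 9×3 + 7×2 = 48
C: 7×4 + 9×0 + 7×1 = 35
D: 7×0 + 9×4 + 7×3 = 57
E: 7×2 + 9×1 + 7×0 = 23

A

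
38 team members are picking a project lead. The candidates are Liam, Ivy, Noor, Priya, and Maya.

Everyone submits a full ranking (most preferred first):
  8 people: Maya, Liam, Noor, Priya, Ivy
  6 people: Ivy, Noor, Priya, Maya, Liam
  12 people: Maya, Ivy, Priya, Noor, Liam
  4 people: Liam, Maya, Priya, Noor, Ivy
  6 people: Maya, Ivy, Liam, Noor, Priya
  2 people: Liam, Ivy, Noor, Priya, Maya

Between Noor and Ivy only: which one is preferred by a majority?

Ivy

Noor is ranked above Ivy on 12 ballots; Ivy above Noor on 26.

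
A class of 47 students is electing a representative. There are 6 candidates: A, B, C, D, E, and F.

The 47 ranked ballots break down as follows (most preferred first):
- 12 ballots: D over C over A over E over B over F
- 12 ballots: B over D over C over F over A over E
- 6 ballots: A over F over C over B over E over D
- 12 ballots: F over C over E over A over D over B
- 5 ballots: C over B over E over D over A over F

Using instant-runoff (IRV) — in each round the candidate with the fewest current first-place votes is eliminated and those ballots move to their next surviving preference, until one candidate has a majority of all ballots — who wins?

Round 1: A 6, B 12, C 5, D 12, E 0, F 12. E eliminated.
Round 2: A 6, B 12, C 5, D 12, F 12. C eliminated.
Round 3: A 6, B 17, D 12, F 12. A eliminated.
Round 4: B 17, D 12, F 18. D eliminated.
Round 5: B 29, F 18. B has a majority (≥24).

B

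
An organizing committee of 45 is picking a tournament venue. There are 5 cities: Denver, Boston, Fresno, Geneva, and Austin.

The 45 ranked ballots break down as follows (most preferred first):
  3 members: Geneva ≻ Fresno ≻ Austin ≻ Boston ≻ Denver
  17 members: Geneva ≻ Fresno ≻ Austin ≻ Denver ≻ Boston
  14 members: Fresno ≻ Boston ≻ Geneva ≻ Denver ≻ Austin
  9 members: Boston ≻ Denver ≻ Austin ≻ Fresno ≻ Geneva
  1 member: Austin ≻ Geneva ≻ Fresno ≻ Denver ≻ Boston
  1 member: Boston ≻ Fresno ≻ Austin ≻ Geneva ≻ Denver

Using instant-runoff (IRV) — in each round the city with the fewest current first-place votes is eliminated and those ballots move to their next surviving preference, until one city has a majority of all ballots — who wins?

Round 1: Denver 0, Boston 10, Fresno 14, Geneva 20, Austin 1. Denver eliminated.
Round 2: Boston 10, Fresno 14, Geneva 20, Austin 1. Austin eliminated.
Round 3: Boston 10, Fresno 14, Geneva 21. Boston eliminated.
Round 4: Fresno 24, Geneva 21. Fresno has a majority (≥23).

Fresno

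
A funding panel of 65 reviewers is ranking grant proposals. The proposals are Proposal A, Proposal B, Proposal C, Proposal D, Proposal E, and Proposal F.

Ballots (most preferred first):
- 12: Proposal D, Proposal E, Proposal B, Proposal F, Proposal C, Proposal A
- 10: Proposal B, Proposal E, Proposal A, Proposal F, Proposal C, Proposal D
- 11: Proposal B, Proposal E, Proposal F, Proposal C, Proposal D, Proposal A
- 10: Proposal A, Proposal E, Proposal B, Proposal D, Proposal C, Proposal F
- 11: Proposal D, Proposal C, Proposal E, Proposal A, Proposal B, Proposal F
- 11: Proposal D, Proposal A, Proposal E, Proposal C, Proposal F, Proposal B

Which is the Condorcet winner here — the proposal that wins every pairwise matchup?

Proposal D

Proposal D vs Proposal A: 45–20
Proposal D vs Proposal B: 34–31
Proposal D vs Proposal C: 44–21
Proposal D vs Proposal E: 34–31
Proposal D vs Proposal F: 44–21
Proposal D beats every other proposal.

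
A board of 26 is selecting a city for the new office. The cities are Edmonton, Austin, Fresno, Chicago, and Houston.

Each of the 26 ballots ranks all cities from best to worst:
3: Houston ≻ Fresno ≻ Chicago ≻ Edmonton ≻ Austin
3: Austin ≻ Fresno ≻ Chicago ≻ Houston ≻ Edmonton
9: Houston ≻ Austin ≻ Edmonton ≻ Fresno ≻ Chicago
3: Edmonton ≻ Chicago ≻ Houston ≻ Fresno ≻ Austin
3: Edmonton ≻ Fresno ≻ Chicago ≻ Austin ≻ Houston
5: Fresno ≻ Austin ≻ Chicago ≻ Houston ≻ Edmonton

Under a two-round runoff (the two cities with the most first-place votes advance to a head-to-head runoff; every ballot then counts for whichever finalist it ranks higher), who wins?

Houston

Round 1 first-place votes: Edmonton 6, Austin 3, Fresno 5, Chicago 0, Houston 12. Houston and Edmonton advance.
Runoff: Houston is ranked above Edmonton on 20 ballots, Edmonton above Houston on 6.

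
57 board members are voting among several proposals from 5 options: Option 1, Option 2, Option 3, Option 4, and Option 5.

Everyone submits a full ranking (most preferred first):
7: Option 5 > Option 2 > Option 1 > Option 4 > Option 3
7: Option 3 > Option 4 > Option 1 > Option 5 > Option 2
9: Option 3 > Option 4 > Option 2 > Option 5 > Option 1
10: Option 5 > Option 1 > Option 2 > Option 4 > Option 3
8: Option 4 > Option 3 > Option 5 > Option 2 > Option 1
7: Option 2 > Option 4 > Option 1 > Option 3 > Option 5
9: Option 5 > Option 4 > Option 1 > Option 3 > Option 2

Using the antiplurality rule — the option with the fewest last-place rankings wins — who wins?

Option 4

Last-place votes: Option 1 17, Option 2 16, Option 3 17, Option 4 0, Option 5 7.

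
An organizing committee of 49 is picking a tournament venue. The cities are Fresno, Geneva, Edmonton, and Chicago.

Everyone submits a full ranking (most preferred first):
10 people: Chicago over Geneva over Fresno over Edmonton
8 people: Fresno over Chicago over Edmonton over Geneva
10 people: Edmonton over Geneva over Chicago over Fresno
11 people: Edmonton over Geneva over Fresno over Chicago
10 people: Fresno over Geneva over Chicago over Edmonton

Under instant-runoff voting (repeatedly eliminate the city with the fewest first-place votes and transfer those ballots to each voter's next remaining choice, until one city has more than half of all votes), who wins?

Round 1: Fresno 18, Geneva 0, Edmonton 21, Chicago 10. Geneva eliminated.
Round 2: Fresno 18, Edmonton 21, Chicago 10. Chicago eliminated.
Round 3: Fresno 28, Edmonton 21. Fresno has a majority (≥25).

Fresno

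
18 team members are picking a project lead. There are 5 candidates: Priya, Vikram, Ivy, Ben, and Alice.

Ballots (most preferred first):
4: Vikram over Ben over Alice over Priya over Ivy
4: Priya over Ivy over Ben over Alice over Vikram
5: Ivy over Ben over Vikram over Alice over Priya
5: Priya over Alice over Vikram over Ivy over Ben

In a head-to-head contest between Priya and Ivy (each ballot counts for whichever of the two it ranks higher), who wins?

Priya is ranked above Ivy on 13 ballots; Ivy above Priya on 5.

Priya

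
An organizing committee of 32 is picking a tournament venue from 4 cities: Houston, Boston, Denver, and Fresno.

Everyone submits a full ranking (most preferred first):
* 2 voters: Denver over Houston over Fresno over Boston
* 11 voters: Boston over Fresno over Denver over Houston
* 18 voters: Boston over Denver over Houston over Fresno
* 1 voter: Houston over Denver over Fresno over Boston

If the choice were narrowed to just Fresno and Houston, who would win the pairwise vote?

Houston

Fresno is ranked above Houston on 11 ballots; Houston above Fresno on 21.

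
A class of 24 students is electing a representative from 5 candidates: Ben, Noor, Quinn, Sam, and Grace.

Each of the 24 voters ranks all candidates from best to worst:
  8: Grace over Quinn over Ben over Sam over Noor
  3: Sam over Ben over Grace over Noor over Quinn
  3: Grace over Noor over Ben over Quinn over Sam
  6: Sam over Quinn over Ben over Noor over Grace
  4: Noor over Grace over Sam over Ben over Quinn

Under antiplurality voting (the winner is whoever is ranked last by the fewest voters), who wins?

Last-place votes: Ben 0, Noor 8, Quinn 7, Sam 3, Grace 6.

Ben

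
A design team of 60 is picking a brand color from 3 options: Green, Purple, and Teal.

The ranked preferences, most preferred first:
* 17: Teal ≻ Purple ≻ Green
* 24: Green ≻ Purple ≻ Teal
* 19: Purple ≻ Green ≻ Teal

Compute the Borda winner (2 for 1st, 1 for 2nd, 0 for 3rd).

Green: 17×0 + 24×2 + 19×1 = 67
Purple: 17×1 + 24×1 + 19×2 = 79
Teal: 17×2 + 24×0 + 19×0 = 34

Purple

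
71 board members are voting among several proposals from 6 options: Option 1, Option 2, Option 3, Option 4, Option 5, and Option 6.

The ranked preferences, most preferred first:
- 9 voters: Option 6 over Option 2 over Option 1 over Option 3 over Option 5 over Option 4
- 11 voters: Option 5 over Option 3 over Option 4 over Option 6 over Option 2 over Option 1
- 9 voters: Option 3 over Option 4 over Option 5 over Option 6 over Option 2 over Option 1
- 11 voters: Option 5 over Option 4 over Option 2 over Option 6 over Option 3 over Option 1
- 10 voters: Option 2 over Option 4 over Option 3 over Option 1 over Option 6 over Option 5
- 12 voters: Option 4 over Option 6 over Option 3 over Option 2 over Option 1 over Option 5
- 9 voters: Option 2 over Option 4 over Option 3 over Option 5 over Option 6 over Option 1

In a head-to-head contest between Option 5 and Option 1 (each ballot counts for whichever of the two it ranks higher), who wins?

Option 5 is ranked above Option 1 on 40 ballots; Option 1 above Option 5 on 31.

Option 5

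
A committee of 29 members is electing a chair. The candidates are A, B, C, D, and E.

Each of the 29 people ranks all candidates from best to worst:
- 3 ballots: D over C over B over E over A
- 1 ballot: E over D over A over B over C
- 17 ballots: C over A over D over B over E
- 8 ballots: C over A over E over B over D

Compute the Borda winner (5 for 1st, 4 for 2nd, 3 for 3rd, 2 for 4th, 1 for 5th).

C

A: 3×1 + 1×3 + 17×4 + 8×4 = 106
B: 3×3 + 1×2 + 17×2 + 8×2 = 61
C: 3×4 + 1×1 + 17×5 + 8×5 = 138
D: 3×5 + 1×4 + 17×3 + 8×1 = 78
E: 3×2 + 1×5 + 17×1 + 8×3 = 52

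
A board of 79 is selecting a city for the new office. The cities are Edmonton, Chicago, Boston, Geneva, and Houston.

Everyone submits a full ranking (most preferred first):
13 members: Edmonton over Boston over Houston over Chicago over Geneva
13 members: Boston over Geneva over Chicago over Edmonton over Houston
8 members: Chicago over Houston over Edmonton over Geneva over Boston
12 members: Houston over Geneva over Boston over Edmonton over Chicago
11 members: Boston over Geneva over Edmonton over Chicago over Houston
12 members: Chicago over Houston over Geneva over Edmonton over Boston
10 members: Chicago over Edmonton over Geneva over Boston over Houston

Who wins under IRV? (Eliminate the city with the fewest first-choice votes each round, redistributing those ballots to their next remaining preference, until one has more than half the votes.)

Boston

Round 1: Edmonton 13, Chicago 30, Boston 24, Geneva 0, Houston 12. Geneva eliminated.
Round 2: Edmonton 13, Chicago 30, Boston 24, Houston 12. Houston eliminated.
Round 3: Edmonton 13, Chicago 30, Boston 36. Edmonton eliminated.
Round 4: Chicago 30, Boston 49. Boston has a majority (≥40).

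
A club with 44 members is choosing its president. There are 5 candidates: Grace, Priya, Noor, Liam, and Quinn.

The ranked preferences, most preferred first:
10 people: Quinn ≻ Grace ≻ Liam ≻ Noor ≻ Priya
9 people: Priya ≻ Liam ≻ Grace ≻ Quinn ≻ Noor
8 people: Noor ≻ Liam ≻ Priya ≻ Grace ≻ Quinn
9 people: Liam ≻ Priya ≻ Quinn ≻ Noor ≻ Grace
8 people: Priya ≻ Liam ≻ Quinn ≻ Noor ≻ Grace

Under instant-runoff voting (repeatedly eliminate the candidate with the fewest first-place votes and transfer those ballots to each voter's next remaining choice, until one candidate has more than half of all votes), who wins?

Round 1: Grace 0, Priya 17, Noor 8, Liam 9, Quinn 10. Grace eliminated.
Round 2: Priya 17, Noor 8, Liam 9, Quinn 10. Noor eliminated.
Round 3: Priya 17, Liam 17, Quinn 10. Quinn eliminated.
Round 4: Priya 17, Liam 27. Liam has a majority (≥23).

Liam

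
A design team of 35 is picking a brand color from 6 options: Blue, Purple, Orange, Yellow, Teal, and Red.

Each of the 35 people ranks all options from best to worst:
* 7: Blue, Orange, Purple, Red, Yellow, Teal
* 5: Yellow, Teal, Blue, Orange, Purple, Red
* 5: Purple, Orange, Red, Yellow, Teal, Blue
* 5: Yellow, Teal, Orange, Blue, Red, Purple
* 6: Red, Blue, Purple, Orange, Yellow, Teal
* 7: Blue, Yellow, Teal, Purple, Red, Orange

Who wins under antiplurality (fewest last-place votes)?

Yellow

Last-place votes: Blue 5, Purple 5, Orange 7, Yellow 0, Teal 13, Red 5.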